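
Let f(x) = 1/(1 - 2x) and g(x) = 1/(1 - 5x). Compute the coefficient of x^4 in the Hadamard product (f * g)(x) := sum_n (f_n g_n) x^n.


f has coefficients f_k = 2^k and g has coefficients g_k = 5^k, so the Hadamard product has coefficient (f*g)_k = 2^k * 5^k = 10^k.
For k = 4: 10^4 = 10000.

10000


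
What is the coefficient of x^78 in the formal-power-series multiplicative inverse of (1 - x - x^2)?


Let the inverse be f(x) = sum_{k>=0} a_k x^k. From f(x) * (1 - x - x^2) = 1 and matching coefficients:
 x^0: a_0 = 1.
 x^1: a_1 - a_0 = 0, so a_1 = 1.
 x^k (k >= 2): a_k - a_{k-1} - a_{k-2} = 0, i.e. a_k = a_{k-1} + a_{k-2}.
This is the Fibonacci-type recurrence shifted so that a_0 = a_1 = 1.
Iterating: a_0=1, a_1=1, a_2=2, a_3=3, a_4=5, a_5=8, a_6=13, a_7=21, a_8=34, a_9=55, ...
a_78 = 14472334024676221.

14472334024676221


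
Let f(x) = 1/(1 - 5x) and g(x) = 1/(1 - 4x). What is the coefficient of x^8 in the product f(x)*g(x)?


The coefficient of x^n in f*g is the Cauchy product: sum_{k=0}^{n} a^k * b^(n-k).
With a=5, b=4, n=8:
sum_{k=0}^{8} 5^k * 4^(8-k)
= 1690981

1690981


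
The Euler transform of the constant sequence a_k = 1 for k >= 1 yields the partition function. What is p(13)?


The Euler transform converts the sequence a_k = 1 into the number of integer partitions.
Using the recurrence or dynamic programming:
p(13) = 101

101


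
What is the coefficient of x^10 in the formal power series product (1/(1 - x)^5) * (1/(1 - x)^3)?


Combine the factors: (1/(1 - x)^5) * (1/(1 - x)^3) = 1/(1 - x)^8.
Then use 1/(1 - x)^r = sum_{k>=0} C(k + r - 1, r - 1) x^k with r = 8 and k = 10:
C(17, 7) = 19448.

19448


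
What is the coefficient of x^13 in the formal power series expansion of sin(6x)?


The Maclaurin series is sin(t) = sum_{k>=0} (-1)^k t^(2k+1) / (2k+1)!, so substituting t = 6x, only odd powers of x are nonzero, with coefficient of x^(2k+1) equal to (-1)^k 6^(2k+1) / (2k+1)!.
Write 13 = 2*6 + 1, giving the coefficient (-1)^6 * 6^13 / 13! = 13060694016/6227020800 = 52488/25025.

52488/25025


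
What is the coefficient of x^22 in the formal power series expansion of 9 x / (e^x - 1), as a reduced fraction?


The exponential generating function for Bernoulli numbers is
x / (e^x - 1) = sum_{k>=0} B_k x^k / k!.
So the coefficient of x^22 in 9 x / (e^x - 1) is 9 B_22 / 22!.
Computing: B_22 = 854513/138, 22! = 1124000727777607680000, giving
9 * 854513/138 / 1124000727777607680000 = 77683/1566788893265756160000.

77683/1566788893265756160000


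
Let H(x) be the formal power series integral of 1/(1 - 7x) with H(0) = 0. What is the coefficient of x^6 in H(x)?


1/(1 - 7x) = sum_{k>=0} 7^k x^k. Integrating termwise with H(0) = 0:
H(x) = sum_{k>=0} 7^k x^(k+1) / (k+1) = sum_{m>=1} 7^(m-1) x^m / m.
For m = 6: 7^5/6 = 16807/6 = 16807/6.

16807/6


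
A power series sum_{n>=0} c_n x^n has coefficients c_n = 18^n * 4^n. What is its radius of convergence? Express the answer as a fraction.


By the root test (Cauchy-Hadamard), the radius is R = 1 / limsup_n |c_n|^(1/n).
Here |c_n|^(1/n) = (18^n * 4^n)^(1/n) = 18 * 4 = 72 for all n.
So R = 1/72 = 1/72.

1/72


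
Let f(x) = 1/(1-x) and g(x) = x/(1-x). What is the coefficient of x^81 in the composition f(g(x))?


First simplify the composition: f(g(x)) = 1/(1 - x/(1-x)) = (1-x)/((1-x) - x) = (1-x)/(1-2x).
Now extract the coefficient. Write (1-x)/(1-2x) = 1/(1-2x) - x/(1-2x).
The coefficient of x^n in 1/(1-2x) is 2^n, and in x/(1-2x) is 2^(n-1) (for n >= 1).
So the coefficient of x^81 is 2^81 - 2^80 = 2417851639229258349412352 - 1208925819614629174706176 = 1208925819614629174706176.

1208925819614629174706176


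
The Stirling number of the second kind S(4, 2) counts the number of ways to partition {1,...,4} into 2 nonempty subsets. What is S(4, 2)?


Using the explicit formula S(n,k) = (1/k!) sum_{j=0}^{k} (-1)^(k-j) C(k,j) j^n:
S(4, 2) = 7
Equivalently, S(n,k) is n! times the coefficient of x^n in the EGF (e^x - 1)^k / k!.

7


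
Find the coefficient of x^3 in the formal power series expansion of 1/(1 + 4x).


Write 1/(1 + c x) = 1/(1 - (-c) x) and apply the geometric-series identity
1/(1 - y) = sum_{k>=0} y^k to get 1/(1 + c x) = sum_{k>=0} (-c)^k x^k.
So the coefficient of x^k is (-c)^k = (-1)^k * c^k.
Here c = 4 and k = 3:
(-4)^3 = -1 * 64 = -64

-64


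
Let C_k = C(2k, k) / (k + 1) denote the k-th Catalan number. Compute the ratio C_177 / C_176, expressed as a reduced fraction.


Using C_k = (2k)! / (k! (k+1)!), the ratio C_{k+1}/C_k simplifies to
C_{k+1}/C_k = [(2k+2)! / ((k+1)! (k+2)!)] * [k! (k+1)! / (2k)!]
 = (2k+2)(2k+1) / ((k+1)(k+2)) = 2(2k+1) / (k+2).
For k = 176: 2(2*176 + 1) / (176 + 2) = 706/178 = 353/89.

353/89


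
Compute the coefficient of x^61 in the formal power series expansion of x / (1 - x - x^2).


Let f(x) = sum_{k>=0} a_k x^k. Multiplying f(x) * (1 - x - x^2) = x and matching coefficients gives a_0 = 0, a_1 = 1, and a_k = a_{k-1} + a_{k-2} for k >= 2. These are the Fibonacci numbers F_k.
Iterating from F_0 = 0, F_1 = 1:
F_0=0, F_1=1, F_2=1, F_3=2, F_4=3, F_5=5, F_6=8, F_7=13, F_8=21, F_9=34, ...
F_61 = 2504730781961.

2504730781961


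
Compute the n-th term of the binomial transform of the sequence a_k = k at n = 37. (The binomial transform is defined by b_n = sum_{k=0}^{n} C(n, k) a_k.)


With a_k = k, b_n = sum_{k=0}^{n} C(n, k) k. Using k * C(n, k) = n * C(n-1, k-1) gives b_n = n * sum_{k>=1} C(n-1, k-1) = n * 2^(n-1).
For n = 37: 37 * 2^36 = 37 * 68719476736 = 2542620639232.

2542620639232


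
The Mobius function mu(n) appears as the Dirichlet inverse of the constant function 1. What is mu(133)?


133 = 7 * 19 (all distinct primes).
mu(133) = (-1)^2 = 1

1


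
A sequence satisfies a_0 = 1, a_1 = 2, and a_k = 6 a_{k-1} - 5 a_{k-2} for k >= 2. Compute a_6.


The characteristic equation is t^2 - 6 t + 5 = 0, with roots r_1 = 5 and r_2 = 1 (so c_1 = r_1 + r_2, c_2 = -r_1 r_2 as required).
One can use the closed form a_n = A r_1^n + B r_2^n, but direct iteration is more reliable:
a_0 = 1, a_1 = 2, a_2 = 7, a_3 = 32, a_4 = 157, a_5 = 782, a_6 = 3907.
So a_6 = 3907.

3907


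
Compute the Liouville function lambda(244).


The Liouville function is lambda(k) = (-1)^Omega(k), where Omega(k) counts the prime factors of k with multiplicity.
Factoring: 244 = 2 * 2 * 61, so Omega(244) = 3.
lambda(244) = (-1)^3 = -1.

-1


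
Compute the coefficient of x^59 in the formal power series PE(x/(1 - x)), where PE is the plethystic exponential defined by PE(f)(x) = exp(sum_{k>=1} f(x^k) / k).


For f(x) = x/(1 - x) we have
sum_{k>=1} f(x^k) / k = sum_{k>=1} (1/k) * x^k / (1 - x^k) = sum_{k, m >= 1} x^(k m) / k,
which after exponentiating simplifies to
PE(x/(1 - x)) = prod_{k>=1} 1 / (1 - x^k).
This is the generating function for the partition function p(n), so the coefficient of x^59 is p(59).
Computing p(59) by dynamic programming over parts 1, 2, ..., 59: p(59) = 831820.

831820


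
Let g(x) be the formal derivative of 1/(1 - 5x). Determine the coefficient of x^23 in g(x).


Differentiate termwise: d/dx sum_{k>=0} 5^k x^k = sum_{k>=1} k 5^k x^(k-1) = sum_{j>=0} (j+1) 5^(j+1) x^j.
Equivalently, d/dx [1/(1 - 5x)] = 5/(1 - 5x)^2.
For j = 23: 24 * 5^24 = 24 * 59604644775390625 = 1430511474609375000.

1430511474609375000


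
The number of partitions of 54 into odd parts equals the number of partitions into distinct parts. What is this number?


Computing partitions of 54 into odd parts (1, 3, 5, ...):
Using the generating function prod_{k>=0} 1/(1-x^(2k+1)),
the count is 5718

5718


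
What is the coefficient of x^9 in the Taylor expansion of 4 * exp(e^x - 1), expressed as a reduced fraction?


exp(e^x - 1) = sum_{k>=0} Bell_k x^k / k!, where Bell_k is the k-th Bell number.
So the coefficient of x^9 is 4 * Bell_9 / 9!.
Computing: Bell_9 = 21147 and 9! = 362880, giving
4 * 21147/362880 = 1007/4320.

1007/4320


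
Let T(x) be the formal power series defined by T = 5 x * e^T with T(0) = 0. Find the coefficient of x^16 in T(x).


Apply the Lagrange inversion formula: if T = 5 x * phi(T) with phi(t) = e^t, then
[x^n] T = 5^n * (1/n) [t^(n-1)] phi(t)^n = 5^n * (1/n) [t^(n-1)] e^(n t) = 5^n * (1/n) * n^(n-1) / (n-1)! = 5^n * n^(n-1) / n!.
When c = 1 this is the Cayley count of rooted labeled trees on n vertices, divided by n!.
For n = 16: 5^16 * 16^15 / 16! = 152587890625 * 1152921504606846976/20922789888000 = 42949672960000000000000/5108103.

42949672960000000000000/5108103


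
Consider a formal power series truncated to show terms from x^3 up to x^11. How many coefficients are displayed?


From x^3 to x^11 inclusive, the count is 11 - 3 + 1 = 9.

9


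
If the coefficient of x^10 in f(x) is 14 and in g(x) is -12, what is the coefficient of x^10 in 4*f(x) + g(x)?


Scalar multiplication scales coefficients: 4 * 14 = 56.
Then add the g coefficient: 56 + -12
= 44

44


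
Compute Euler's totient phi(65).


phi(n) counts integers in [1, n] coprime to n. Using the multiplicative formula phi(n) = n * prod_{p | n} (1 - 1/p):
65 = 5 * 13, so
phi(65) = 65 * (1 - 1/5) * (1 - 1/13) = 48.

48


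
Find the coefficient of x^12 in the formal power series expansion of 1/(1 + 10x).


Write 1/(1 + c x) = 1/(1 - (-c) x) and apply the geometric-series identity
1/(1 - y) = sum_{k>=0} y^k to get 1/(1 + c x) = sum_{k>=0} (-c)^k x^k.
So the coefficient of x^k is (-c)^k = (-1)^k * c^k.
Here c = 10 and k = 12:
(-10)^12 = 1 * 1000000000000 = 1000000000000

1000000000000


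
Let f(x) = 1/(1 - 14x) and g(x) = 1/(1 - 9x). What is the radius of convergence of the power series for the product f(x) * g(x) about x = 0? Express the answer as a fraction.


The radius of 1/(1 - 14x) is 1/14 (nearest singularity at x = 1/14), and the radius of 1/(1 - 9x) is 1/9.
The product f(x)*g(x) = 1/((1 - 14x)(1 - 9x)) has singularities at both 1/14 and 1/9, so its radius of convergence is the distance to the nearest one:
min(1/14, 1/9) = 1/14.

1/14


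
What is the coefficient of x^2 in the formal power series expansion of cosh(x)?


The Maclaurin series is cosh(t) = sum_{m>=0} t^(2m) / (2m)!, so substituting t = x, only even powers of x are nonzero, with coefficient of x^(2m) equal to 1 / (2m)!.
For x^2 the coefficient is 1/2! = 1/2 = 1/2.

1/2


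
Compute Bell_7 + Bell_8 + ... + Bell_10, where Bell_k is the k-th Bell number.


Recall Bell_k counts set partitions of a k-set (with Bell_0 = 1 by convention).
Bell_7 through Bell_10: 877, 4140, 21147, 115975
Sum = 877 + 4140 + 21147 + 115975 = 142139.

142139


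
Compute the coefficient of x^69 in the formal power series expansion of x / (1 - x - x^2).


Let f(x) = sum_{k>=0} a_k x^k. Multiplying f(x) * (1 - x - x^2) = x and matching coefficients gives a_0 = 0, a_1 = 1, and a_k = a_{k-1} + a_{k-2} for k >= 2. These are the Fibonacci numbers F_k.
Iterating from F_0 = 0, F_1 = 1:
F_0=0, F_1=1, F_2=1, F_3=2, F_4=3, F_5=5, F_6=8, F_7=13, F_8=21, F_9=34, ...
F_69 = 117669030460994.

117669030460994


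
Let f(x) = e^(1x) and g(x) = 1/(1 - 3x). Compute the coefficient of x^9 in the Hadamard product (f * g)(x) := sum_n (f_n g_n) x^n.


Expanding: f_k = 1^k/k! (from e^(1x)) and g_k = 3^k (from 1/(1 - 3x)). So the Hadamard coefficient (f * g)_k = 1^k 3^k / k! = (3)^k / k!.
For k = 9: 3^9/9! = 19683/362880 = 243/4480.

243/4480


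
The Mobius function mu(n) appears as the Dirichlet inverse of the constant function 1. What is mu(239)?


239 = 239 (all distinct primes).
mu(239) = (-1)^1 = -1

-1


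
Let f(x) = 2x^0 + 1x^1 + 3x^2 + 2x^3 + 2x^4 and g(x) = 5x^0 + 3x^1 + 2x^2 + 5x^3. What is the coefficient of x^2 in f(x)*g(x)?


Cauchy product at x^2:
2*2 + 1*3 + 3*5
= 22

22


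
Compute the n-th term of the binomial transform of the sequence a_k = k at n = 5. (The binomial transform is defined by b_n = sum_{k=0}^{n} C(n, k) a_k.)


With a_k = k, b_n = sum_{k=0}^{n} C(n, k) k. Using k * C(n, k) = n * C(n-1, k-1) gives b_n = n * sum_{k>=1} C(n-1, k-1) = n * 2^(n-1).
For n = 5: 5 * 2^4 = 5 * 16 = 80.

80


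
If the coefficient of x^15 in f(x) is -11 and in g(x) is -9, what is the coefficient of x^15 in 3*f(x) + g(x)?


Scalar multiplication scales coefficients: 3 * -11 = -33.
Then add the g coefficient: -33 + -9
= -42

-42


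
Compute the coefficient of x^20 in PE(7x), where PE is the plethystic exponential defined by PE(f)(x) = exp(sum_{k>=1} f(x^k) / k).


With f(x) = 7x, the exponent is sum_{k>=1} 7 x^k / k = 7 * (-ln(1 - x)). Exponentiating:
PE(7x) = exp(-7 ln(1 - x)) = 1/(1 - x)^7.
By the negative binomial expansion, [x^n] 1/(1 - x)^7 = C(n + 6, 6).
For n = 20: C(26, 6) = 230230.

230230


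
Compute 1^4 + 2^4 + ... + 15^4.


This power sum has a closed form given by Faulhaber's formula
sum_{k=1}^{m} k^p = (1 / (p + 1)) * sum_{j=0}^{p} C(p + 1, j) B_j m^(p + 1 - j),
but for small m direct computation is fastest:
1 + 16 + 81 + 256 + 625 + 1296 + 2401 + 4096 + 6561 + 10000 + 14641 + 20736 + 28561 + 38416 + 50625 = 178312.

178312


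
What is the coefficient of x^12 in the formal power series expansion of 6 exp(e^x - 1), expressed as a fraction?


exp(e^x - 1) is the exponential generating function for the Bell numbers Bell_k: exp(e^x - 1) = sum_{k>=0} Bell_k x^k / k!.
So the coefficient of x^12 in 6 exp(e^x - 1) is 6 Bell_12 / 12!.
Computing: Bell_12 = 4213597 and 12! = 479001600, giving
6 * 4213597/479001600 = 4213597/79833600.

4213597/79833600


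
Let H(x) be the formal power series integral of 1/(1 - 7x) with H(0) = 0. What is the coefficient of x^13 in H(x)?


1/(1 - 7x) = sum_{k>=0} 7^k x^k. Integrating termwise with H(0) = 0:
H(x) = sum_{k>=0} 7^k x^(k+1) / (k+1) = sum_{m>=1} 7^(m-1) x^m / m.
For m = 13: 7^12/13 = 13841287201/13 = 13841287201/13.

13841287201/13


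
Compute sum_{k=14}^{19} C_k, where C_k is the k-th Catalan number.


C_14 through C_19: 2674440, 9694845, 35357670, 129644790, 477638700, 1767263190
Sum = 2674440 + 9694845 + 35357670 + 129644790 + 477638700 + 1767263190
= 2422273635

2422273635


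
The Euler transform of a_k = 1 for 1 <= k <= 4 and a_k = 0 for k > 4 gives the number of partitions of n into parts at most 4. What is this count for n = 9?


Partitions of 9 into parts at most 4:
Using generating function (1-x)^(-1)(1-x^2)^(-1)...(1-x^4)^(-1),
the coefficient of x^9 = 18

18


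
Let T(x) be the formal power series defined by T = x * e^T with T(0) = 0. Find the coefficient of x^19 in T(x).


Apply the Lagrange inversion formula: if T = x * phi(T) with phi(t) = e^t, then
[x^n] T = (1/n) [t^(n-1)] phi(t)^n = (1/n) [t^(n-1)] e^(n t) = (1/n) * n^(n-1) / (n-1)! = n^(n-1) / n!.
When c = 1 this is the Cayley count of rooted labeled trees on n vertices, divided by n!.
For n = 19: 19^18 / 19! = 104127350297911241532841/121645100408832000 = 5480386857784802185939/6402373705728000.

5480386857784802185939/6402373705728000


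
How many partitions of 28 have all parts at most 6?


Using the generating function (1-x)^(-1)(1-x^2)^(-1)...(1-x^6)^(-1),
the coefficient of x^28 counts these restricted partitions.
Result = 931

931


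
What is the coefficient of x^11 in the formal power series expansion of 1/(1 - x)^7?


The expansion 1/(1 - x)^r = sum_{k>=0} C(k + r - 1, r - 1) x^k follows from the multiset / negative-binomial theorem (or from repeated differentiation of the geometric series).
For r = 7 and k = 11:
C(17, 6) = 355687428096000 / (720 * 39916800) = 12376.

12376


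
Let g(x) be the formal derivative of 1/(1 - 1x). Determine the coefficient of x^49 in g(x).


Differentiate termwise: d/dx sum_{k>=0} 1^k x^k = sum_{k>=1} k 1^k x^(k-1) = sum_{j>=0} (j+1) 1^(j+1) x^j.
Equivalently, d/dx [1/(1 - 1x)] = 1/(1 - 1x)^2.
For j = 49: 50 * 1^50 = 50 * 1 = 50.

50


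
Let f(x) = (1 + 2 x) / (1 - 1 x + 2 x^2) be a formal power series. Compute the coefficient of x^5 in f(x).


Write f(x) = sum_{k>=0} a_k x^k. Multiplying both sides by 1 - 1 x + 2 x^2 gives
(1 - 1 x + 2 x^2) sum_{k>=0} a_k x^k = 1 + 2 x.
Matching coefficients:
 x^0: a_0 = 1
 x^1: a_1 - 1 a_0 = 2  =>  a_1 = 1*1 + 2 = 3
 x^k (k >= 2): a_k = 1 a_{k-1} - 2 a_{k-2}.
Iterating: a_2 = 1, a_3 = -5, a_4 = -7, a_5 = 3.
So the coefficient of x^5 is 3.

3


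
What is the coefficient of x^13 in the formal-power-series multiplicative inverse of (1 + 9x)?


The inverse is 1/(1 + 9x). Apply the geometric identity 1/(1 - y) = sum_{k>=0} y^k with y = -9x:
1/(1 + 9x) = sum_{k>=0} (-9)^k x^k.
So the coefficient of x^13 is (-9)^13 = -2541865828329.

-2541865828329


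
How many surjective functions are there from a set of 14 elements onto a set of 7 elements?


By inclusion-exclusion on which target elements are missed, the number of surjections from an n-set onto a k-set is
surj(n, k) = sum_{j=0}^{k} (-1)^j C(k, j) (k - j)^n.
Equivalently surj(n, k) = k! * S(n, k), where S(n, k) is the Stirling number of the second kind.
For n = 14, k = 7:
S(14, 7) = 49329280, so
surj = 7! * 49329280 = 5040 * 49329280 = 248619571200.

248619571200


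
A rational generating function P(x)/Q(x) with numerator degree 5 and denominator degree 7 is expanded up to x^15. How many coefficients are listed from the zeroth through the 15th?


Expanding up to x^15 gives the coefficients for x^0, x^1, ..., x^15.
That is 15 + 1 = 16 coefficients in total.

16


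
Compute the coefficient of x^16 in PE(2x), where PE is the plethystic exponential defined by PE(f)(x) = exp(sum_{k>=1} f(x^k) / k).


With f(x) = 2x, the exponent is sum_{k>=1} 2 x^k / k = 2 * (-ln(1 - x)). Exponentiating:
PE(2x) = exp(-2 ln(1 - x)) = 1/(1 - x)^2.
By the negative binomial expansion, [x^n] 1/(1 - x)^2 = C(n + 1, 1).
For n = 16: C(17, 1) = 17.

17


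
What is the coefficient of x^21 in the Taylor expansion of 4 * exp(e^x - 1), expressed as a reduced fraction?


exp(e^x - 1) = sum_{k>=0} Bell_k x^k / k!, where Bell_k is the k-th Bell number.
So the coefficient of x^21 is 4 * Bell_21 / 21!.
Computing: Bell_21 = 474869816156751 and 21! = 51090942171709440000, giving
4 * 474869816156751/51090942171709440000 = 158289938718917/4257578514309120000.

158289938718917/4257578514309120000


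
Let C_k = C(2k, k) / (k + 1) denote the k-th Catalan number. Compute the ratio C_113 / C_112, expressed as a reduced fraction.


Using C_k = (2k)! / (k! (k+1)!), the ratio C_{k+1}/C_k simplifies to
C_{k+1}/C_k = [(2k+2)! / ((k+1)! (k+2)!)] * [k! (k+1)! / (2k)!]
 = (2k+2)(2k+1) / ((k+1)(k+2)) = 2(2k+1) / (k+2).
For k = 112: 2(2*112 + 1) / (112 + 2) = 450/114 = 75/19.

75/19


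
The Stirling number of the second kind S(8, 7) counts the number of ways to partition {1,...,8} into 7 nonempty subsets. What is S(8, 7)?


Using the explicit formula S(n,k) = (1/k!) sum_{j=0}^{k} (-1)^(k-j) C(k,j) j^n:
S(8, 7) = 28
Equivalently, S(n,k) is n! times the coefficient of x^n in the EGF (e^x - 1)^k / k!.

28


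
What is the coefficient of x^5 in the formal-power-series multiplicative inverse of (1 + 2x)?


The inverse is 1/(1 + 2x). Apply the geometric identity 1/(1 - y) = sum_{k>=0} y^k with y = -2x:
1/(1 + 2x) = sum_{k>=0} (-2)^k x^k.
So the coefficient of x^5 is (-2)^5 = -32.

-32


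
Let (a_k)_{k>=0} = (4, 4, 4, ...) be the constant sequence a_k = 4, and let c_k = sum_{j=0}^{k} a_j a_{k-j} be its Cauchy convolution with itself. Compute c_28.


Since a_j = 4 for all j >= 0, the convolution sum becomes
c_k = sum_{j=0}^{k} 4 * 4 = 16 * (k + 1).
Equivalently, the generating function of (a_k) is 4/(1 - x) and its square is 16/(1 - x)^2 = sum_{k>=0} 16(k + 1) x^k.
For k = 28: 16 * 29 = 464.

464


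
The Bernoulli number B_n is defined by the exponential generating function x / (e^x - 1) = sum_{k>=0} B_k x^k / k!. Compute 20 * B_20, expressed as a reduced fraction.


Bernoulli numbers can also be computed recursively via B_0 = 1 and sum_{j=0}^{m} C(m+1, j) B_j = 0 for m >= 1. Odd-index Bernoulli numbers vanish for k >= 3.
Computing B_20 = -174611/330, so 20 * B_20 = 20 * -174611/330 = -349222/33.

-349222/33


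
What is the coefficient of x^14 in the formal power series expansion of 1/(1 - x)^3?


The negative binomial / multiset identity is
1/(1 - x)^r = sum_{k>=0} C(k + r - 1, r - 1) x^k.
Here r = 3 and k = 14, so the coefficient is
C(14 + 2, 2) = C(16, 2)
= 120

120


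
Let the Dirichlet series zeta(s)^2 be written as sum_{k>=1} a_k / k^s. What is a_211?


The Dirichlet convolution of the constant function 1 with itself gives (1 * 1)(k) = sum_{d | k} 1 = d(k), the number of positive divisors of k.
Since zeta(s) = sum_{k>=1} 1/k^s, we have zeta(s)^2 = sum_{k>=1} d(k)/k^s, so a_k = d(k).
For k = 211: the divisors are 1, 211.
Count = 2.

2


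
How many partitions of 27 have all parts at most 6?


Using the generating function (1-x)^(-1)(1-x^2)^(-1)...(1-x^6)^(-1),
the coefficient of x^27 counts these restricted partitions.
Result = 811

811


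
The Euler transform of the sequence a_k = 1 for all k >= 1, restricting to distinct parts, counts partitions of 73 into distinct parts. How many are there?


Partitions of 73 into distinct parts can be computed via generating function.
Product (1+x)(1+x^2)(1+x^3)...
The coefficient of x^73 = 40026

40026


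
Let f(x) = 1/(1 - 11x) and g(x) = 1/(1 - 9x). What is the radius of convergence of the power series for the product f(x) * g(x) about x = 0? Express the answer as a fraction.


The radius of 1/(1 - 11x) is 1/11 (nearest singularity at x = 1/11), and the radius of 1/(1 - 9x) is 1/9.
The product f(x)*g(x) = 1/((1 - 11x)(1 - 9x)) has singularities at both 1/11 and 1/9, so its radius of convergence is the distance to the nearest one:
min(1/11, 1/9) = 1/11.

1/11


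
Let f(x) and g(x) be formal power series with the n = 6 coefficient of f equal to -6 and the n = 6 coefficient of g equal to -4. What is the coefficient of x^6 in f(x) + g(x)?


Addition of formal power series is termwise.
The coefficient of x^6 in f + g = -6 + -4
= -10

-10


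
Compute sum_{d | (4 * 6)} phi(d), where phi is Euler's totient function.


First, 4 * 6 = 24. One classical identity is sum_{d | n} phi(d) = n (each k in [1, n] has a unique gcd with n, and among the k's with gcd(k, n) = n/d there are phi(d) of them). So the sum equals 24. We also verify directly:
Divisors of 24: 1, 2, 3, 4, 6, 8, 12, 24.
phi values: 1, 1, 2, 2, 2, 4, 4, 8.
Sum = 24.

24


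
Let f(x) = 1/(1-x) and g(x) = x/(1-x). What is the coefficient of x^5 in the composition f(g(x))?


First simplify the composition: f(g(x)) = 1/(1 - x/(1-x)) = (1-x)/((1-x) - x) = (1-x)/(1-2x).
Now extract the coefficient. Write (1-x)/(1-2x) = 1/(1-2x) - x/(1-2x).
The coefficient of x^n in 1/(1-2x) is 2^n, and in x/(1-2x) is 2^(n-1) (for n >= 1).
So the coefficient of x^5 is 2^5 - 2^4 = 32 - 16 = 16.

16


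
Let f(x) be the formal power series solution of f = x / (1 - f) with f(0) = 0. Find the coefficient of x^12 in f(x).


Apply Lagrange inversion: f = x * phi(f) with phi(t) = 1/(1 - t), so
[x^n] f = (1/n) [t^(n-1)] phi(t)^n = (1/n) [t^(n-1)] (1 - t)^(-n) = (1/n) C(2n - 2, n - 1) = C_{n-1}.
For n = 12: C_11 = C(22, 11) / 12 = 705432/12 = 58786 = 58786.

58786


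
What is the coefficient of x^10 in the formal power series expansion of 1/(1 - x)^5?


The expansion 1/(1 - x)^r = sum_{k>=0} C(k + r - 1, r - 1) x^k follows from the multiset / negative-binomial theorem (or from repeated differentiation of the geometric series).
For r = 5 and k = 10:
C(14, 4) = 87178291200 / (24 * 3628800) = 1001.

1001


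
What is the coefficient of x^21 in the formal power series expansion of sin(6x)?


The Maclaurin series is sin(t) = sum_{k>=0} (-1)^k t^(2k+1) / (2k+1)!, so substituting t = 6x, only odd powers of x are nonzero, with coefficient of x^(2k+1) equal to (-1)^k 6^(2k+1) / (2k+1)!.
Write 21 = 2*10 + 1, giving the coefficient (-1)^10 * 6^21 / 21! = 21936950640377856/51090942171709440000 = 4251528/9901766875.

4251528/9901766875


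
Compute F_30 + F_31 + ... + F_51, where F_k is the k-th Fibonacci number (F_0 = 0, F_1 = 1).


Use the identity sum_{k=0}^{N} F_k = F_{N+2} - 1 (which follows from F_{k+2} - F_{k+1} = F_k). Then
sum_{k=30}^{51} F_k = (F_{53} - 1) - (F_{31} - 1) = F_{53} - F_{31}.
Computing: F_{53} = 53316291173, F_{31} = 1346269, so
Sum = 53316291173 - 1346269 = 53314944904.

53314944904


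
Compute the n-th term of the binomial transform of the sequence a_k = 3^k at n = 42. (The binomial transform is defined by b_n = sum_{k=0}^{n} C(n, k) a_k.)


With a_k = 3^k, b_n = sum_{k=0}^{n} C(n, k) 3^k = (1 + 3)^n by the binomial theorem.
For n = 42: (1 + 3)^42 = 4^42 = 19342813113834066795298816.

19342813113834066795298816


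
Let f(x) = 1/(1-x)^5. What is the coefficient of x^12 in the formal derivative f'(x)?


Differentiate: d/dx [ 1/(1-x)^r ] = r / (1-x)^(r+1).
Here r = 5, so f'(x) = 5 / (1-x)^6.
The expansion of 1/(1-x)^(r+1) has coefficient of x^n equal to C(n+r, r).
So the coefficient of x^12 in f'(x) is
5 * C(17, 5) = 5 * 6188 = 30940

30940


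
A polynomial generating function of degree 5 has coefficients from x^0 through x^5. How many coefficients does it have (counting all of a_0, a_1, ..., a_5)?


A polynomial of degree 5 takes the form a_0 + a_1 x + ... + a_5 x^5.
The number of coefficients is 5 + 1 = 6.

6


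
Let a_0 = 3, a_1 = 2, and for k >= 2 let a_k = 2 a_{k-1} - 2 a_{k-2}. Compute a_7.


Iterating the recurrence forward:
a_0 = 3
a_1 = 2
a_2 = 2*2 - 2*3 = -2
a_3 = 2*-2 - 2*2 = -8
a_4 = 2*-8 - 2*-2 = -12
a_5 = 2*-12 - 2*-8 = -8
a_6 = 2*-8 - 2*-12 = 8
a_7 = 2*8 - 2*-8 = 32
So a_7 = 32.

32


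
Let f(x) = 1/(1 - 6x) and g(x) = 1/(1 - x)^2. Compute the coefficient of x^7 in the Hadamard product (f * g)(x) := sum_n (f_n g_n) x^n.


f has coefficients f_k = 6^k. For g = 1/(1 - x)^2 the coefficient is g_k = C(k + 1, 1) = k + 1. The Hadamard coefficient is (f * g)_k = 6^k * (k + 1).
For k = 7: 6^7 * 8 = 279936 * 8 = 2239488.

2239488


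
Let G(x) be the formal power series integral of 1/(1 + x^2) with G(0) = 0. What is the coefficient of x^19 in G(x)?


1/(1 + x^2) = sum_{j>=0} (-1)^j x^(2j). Integrating termwise with G(0) = 0:
G(x) = sum_{j>=0} (-1)^j x^(2j+1) / (2j+1) = arctan(x).
Only odd powers are nonzero. For x^19 write 19 = 2*9 + 1, giving
(-1)^9 / 19 = -1/19 = -1/19.

-1/19


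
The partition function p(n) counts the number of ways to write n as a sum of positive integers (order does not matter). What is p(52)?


Using the generating function prod_{k>=1} 1/(1-x^k), we compute p(52).
By dynamic programming over parts 1 through 52:
p(52) = 281589

281589


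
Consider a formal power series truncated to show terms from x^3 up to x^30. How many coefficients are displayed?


From x^3 to x^30 inclusive, the count is 30 - 3 + 1 = 28.

28


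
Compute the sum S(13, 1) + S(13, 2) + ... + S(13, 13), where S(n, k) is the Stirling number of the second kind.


By definition, S(n, k) counts partitions of an n-set into exactly k nonempty blocks.
Computing row n = 13 for k = 1..13:
S(13, k): 1, 4095, 261625, 2532530, 7508501, 9321312, 5715424, 1899612, 359502, 39325, 2431, 78, 1
Sum = 27644437. (This equals Bell_13 since the sum runs over all k.)

27644437


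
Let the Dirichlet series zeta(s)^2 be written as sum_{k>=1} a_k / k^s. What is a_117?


The Dirichlet convolution of the constant function 1 with itself gives (1 * 1)(k) = sum_{d | k} 1 = d(k), the number of positive divisors of k.
Since zeta(s) = sum_{k>=1} 1/k^s, we have zeta(s)^2 = sum_{k>=1} d(k)/k^s, so a_k = d(k).
For k = 117: the divisors are 1, 3, 9, 13, 39, 117.
Count = 6.

6


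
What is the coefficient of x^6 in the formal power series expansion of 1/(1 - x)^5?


The expansion 1/(1 - x)^r = sum_{k>=0} C(k + r - 1, r - 1) x^k follows from the multiset / negative-binomial theorem (or from repeated differentiation of the geometric series).
For r = 5 and k = 6:
C(10, 4) = 3628800 / (24 * 720) = 210.

210


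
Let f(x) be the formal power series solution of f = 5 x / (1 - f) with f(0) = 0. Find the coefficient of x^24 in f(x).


Apply Lagrange inversion: f = 5 x * phi(f) with phi(t) = 1/(1 - t), so
[x^n] f = 5^n * (1/n) [t^(n-1)] phi(t)^n = 5^n * (1/n) [t^(n-1)] (1 - t)^(-n) = 5^n * (1/n) C(2n - 2, n - 1) = 5^n * C_{n-1}.
For n = 24: C_23 = C(46, 23) / 24 = 8233430727600/24 = 343059613650.
With the 5^24 = 59604644775390625 factor, the coefficient is 59604644775390625 * 343059613650 = 20447946408390998840332031250.

20447946408390998840332031250


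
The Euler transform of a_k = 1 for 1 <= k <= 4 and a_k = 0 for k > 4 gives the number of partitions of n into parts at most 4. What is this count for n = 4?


Partitions of 4 into parts at most 4:
Using generating function (1-x)^(-1)(1-x^2)^(-1)...(1-x^4)^(-1),
the coefficient of x^4 = 5

5


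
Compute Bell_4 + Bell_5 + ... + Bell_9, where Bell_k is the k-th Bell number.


Recall Bell_k counts set partitions of a k-set (with Bell_0 = 1 by convention).
Bell_4 through Bell_9: 15, 52, 203, 877, 4140, 21147
Sum = 15 + 52 + 203 + 877 + 4140 + 21147 = 26434.

26434


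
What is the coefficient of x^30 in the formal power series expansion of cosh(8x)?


The Maclaurin series is cosh(t) = sum_{m>=0} t^(2m) / (2m)!, so substituting t = 8x, only even powers of x are nonzero, with coefficient of x^(2m) equal to 8^(2m) / (2m)!.
For x^30 the coefficient is 8^30/30! = 1237940039285380274899124224/265252859812191058636308480000000 = 18446744073709551616/3952575621190533915703125.

18446744073709551616/3952575621190533915703125


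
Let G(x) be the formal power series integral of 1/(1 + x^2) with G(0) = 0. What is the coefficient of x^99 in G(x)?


1/(1 + x^2) = sum_{j>=0} (-1)^j x^(2j). Integrating termwise with G(0) = 0:
G(x) = sum_{j>=0} (-1)^j x^(2j+1) / (2j+1) = arctan(x).
Only odd powers are nonzero. For x^99 write 99 = 2*49 + 1, giving
(-1)^49 / 99 = -1/99 = -1/99.

-1/99


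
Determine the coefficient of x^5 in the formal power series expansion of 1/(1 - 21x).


The geometric series identity gives 1/(1 - c x) = sum_{k>=0} c^k x^k, so the coefficient of x^k is c^k.
Here c = 21 and k = 5.
Computing: 21^5 = 4084101

4084101


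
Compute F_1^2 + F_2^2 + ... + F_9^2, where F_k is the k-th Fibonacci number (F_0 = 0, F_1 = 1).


There is a standard identity sum_{k=0}^{N} F_k^2 = F_N * F_{N+1} (proved inductively from the telescoping relation F_k^2 = F_k F_{k+1} - F_{k-1} F_k). Then
sum_{k=1}^{9} F_k^2 = F_9 F_10 - F_0 F_1.
Computing: F_9 = 34, F_10 = 55, F_0 = 0, F_1 = 1.
Sum = 34 * 55 - 0 * 1 = 1870.

1870


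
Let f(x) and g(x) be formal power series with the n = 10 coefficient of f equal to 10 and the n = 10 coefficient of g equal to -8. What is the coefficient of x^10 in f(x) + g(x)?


Addition of formal power series is termwise.
The coefficient of x^10 in f + g = 10 + -8
= 2

2


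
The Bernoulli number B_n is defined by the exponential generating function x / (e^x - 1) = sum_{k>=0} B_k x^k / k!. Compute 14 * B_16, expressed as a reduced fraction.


Bernoulli numbers can also be computed recursively via B_0 = 1 and sum_{j=0}^{m} C(m+1, j) B_j = 0 for m >= 1. Odd-index Bernoulli numbers vanish for k >= 3.
Computing B_16 = -3617/510, so 14 * B_16 = 14 * -3617/510 = -25319/255.

-25319/255


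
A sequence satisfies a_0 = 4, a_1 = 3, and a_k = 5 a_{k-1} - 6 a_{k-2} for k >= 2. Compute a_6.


The characteristic equation is t^2 - 5 t + 6 = 0, with roots r_1 = 3 and r_2 = 2 (so c_1 = r_1 + r_2, c_2 = -r_1 r_2 as required).
One can use the closed form a_n = A r_1^n + B r_2^n, but direct iteration is more reliable:
a_0 = 4, a_1 = 3, a_2 = -9, a_3 = -63, a_4 = -261, a_5 = -927, a_6 = -3069.
So a_6 = -3069.

-3069


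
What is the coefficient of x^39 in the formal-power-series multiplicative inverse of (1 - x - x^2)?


Let the inverse be f(x) = sum_{k>=0} a_k x^k. From f(x) * (1 - x - x^2) = 1 and matching coefficients:
 x^0: a_0 = 1.
 x^1: a_1 - a_0 = 0, so a_1 = 1.
 x^k (k >= 2): a_k - a_{k-1} - a_{k-2} = 0, i.e. a_k = a_{k-1} + a_{k-2}.
This is the Fibonacci-type recurrence shifted so that a_0 = a_1 = 1.
Iterating: a_0=1, a_1=1, a_2=2, a_3=3, a_4=5, a_5=8, a_6=13, a_7=21, a_8=34, a_9=55, ...
a_39 = 102334155.

102334155


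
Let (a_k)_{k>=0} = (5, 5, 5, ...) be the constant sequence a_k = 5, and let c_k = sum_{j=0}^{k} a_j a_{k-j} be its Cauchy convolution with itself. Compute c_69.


Since a_j = 5 for all j >= 0, the convolution sum becomes
c_k = sum_{j=0}^{k} 5 * 5 = 25 * (k + 1).
Equivalently, the generating function of (a_k) is 5/(1 - x) and its square is 25/(1 - x)^2 = sum_{k>=0} 25(k + 1) x^k.
For k = 69: 25 * 70 = 1750.

1750


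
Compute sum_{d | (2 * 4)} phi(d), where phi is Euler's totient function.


First, 2 * 4 = 8. One classical identity is sum_{d | n} phi(d) = n (each k in [1, n] has a unique gcd with n, and among the k's with gcd(k, n) = n/d there are phi(d) of them). So the sum equals 8. We also verify directly:
Divisors of 8: 1, 2, 4, 8.
phi values: 1, 1, 2, 4.
Sum = 8.

8


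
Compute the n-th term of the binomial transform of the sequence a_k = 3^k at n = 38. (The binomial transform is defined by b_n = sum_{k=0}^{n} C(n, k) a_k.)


With a_k = 3^k, b_n = sum_{k=0}^{n} C(n, k) 3^k = (1 + 3)^n by the binomial theorem.
For n = 38: (1 + 3)^38 = 4^38 = 75557863725914323419136.

75557863725914323419136


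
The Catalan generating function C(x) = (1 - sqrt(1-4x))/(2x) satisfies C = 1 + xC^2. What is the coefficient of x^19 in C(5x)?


Substituting x -> 5x scales the n-th coefficient by 5^n, so [x^19] C(5x) = 5^19 * C_19.
C_19 = C(2*19, 19)/(20) = 35345263800/20 = 1767263190.
So 5^19 * 1767263190 = 19073486328125 * 1767263190 = 33707870292663574218750.

33707870292663574218750


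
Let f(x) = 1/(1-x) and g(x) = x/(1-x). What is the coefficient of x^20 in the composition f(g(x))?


First simplify the composition: f(g(x)) = 1/(1 - x/(1-x)) = (1-x)/((1-x) - x) = (1-x)/(1-2x).
Now extract the coefficient. Write (1-x)/(1-2x) = 1/(1-2x) - x/(1-2x).
The coefficient of x^n in 1/(1-2x) is 2^n, and in x/(1-2x) is 2^(n-1) (for n >= 1).
So the coefficient of x^20 is 2^20 - 2^19 = 1048576 - 524288 = 524288.

524288


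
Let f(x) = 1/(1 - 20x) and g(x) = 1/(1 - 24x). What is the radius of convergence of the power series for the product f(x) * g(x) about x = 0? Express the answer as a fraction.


The radius of 1/(1 - 20x) is 1/20 (nearest singularity at x = 1/20), and the radius of 1/(1 - 24x) is 1/24.
The product f(x)*g(x) = 1/((1 - 20x)(1 - 24x)) has singularities at both 1/20 and 1/24, so its radius of convergence is the distance to the nearest one:
min(1/20, 1/24) = 1/24.

1/24


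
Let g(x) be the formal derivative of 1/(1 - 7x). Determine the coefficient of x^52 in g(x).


Differentiate termwise: d/dx sum_{k>=0} 7^k x^k = sum_{k>=1} k 7^k x^(k-1) = sum_{j>=0} (j+1) 7^(j+1) x^j.
Equivalently, d/dx [1/(1 - 7x)] = 7/(1 - 7x)^2.
For j = 52: 53 * 7^53 = 53 * 616873509628062366290756156815389726793178407 = 32694296010287305413410076311215655520038455571.

32694296010287305413410076311215655520038455571


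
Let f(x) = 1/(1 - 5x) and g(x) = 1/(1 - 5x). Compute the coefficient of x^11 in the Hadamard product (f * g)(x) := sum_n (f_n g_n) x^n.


f has coefficients f_k = 5^k and g has coefficients g_k = 5^k, so the Hadamard product has coefficient (f*g)_k = 5^k * 5^k = 25^k.
For k = 11: 25^11 = 2384185791015625.

2384185791015625


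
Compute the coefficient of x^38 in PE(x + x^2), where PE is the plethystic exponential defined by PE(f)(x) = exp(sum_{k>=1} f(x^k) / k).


With f(x) = x + x^2, the exponent is sum_{k>=1} (x^k + x^(2k)) / k = -ln(1 - x) - ln(1 - x^2). Exponentiating:
PE(x + x^2) = 1 / ((1 - x)(1 - x^2)).
This is the generating function for partitions of n into parts of size 1 or 2. The number of 2's can be any j in 0..19, and the rest are 1's, so
[x^38] = floor(38/2) + 1 = 20.

20


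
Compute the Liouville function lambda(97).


The Liouville function is lambda(k) = (-1)^Omega(k), where Omega(k) counts the prime factors of k with multiplicity.
Factoring: 97 = 97, so Omega(97) = 1.
lambda(97) = (-1)^1 = -1.

-1


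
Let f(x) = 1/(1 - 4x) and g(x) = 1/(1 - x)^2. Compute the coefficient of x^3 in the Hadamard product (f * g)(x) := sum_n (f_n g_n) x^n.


f has coefficients f_k = 4^k. For g = 1/(1 - x)^2 the coefficient is g_k = C(k + 1, 1) = k + 1. The Hadamard coefficient is (f * g)_k = 4^k * (k + 1).
For k = 3: 4^3 * 4 = 64 * 4 = 256.

256


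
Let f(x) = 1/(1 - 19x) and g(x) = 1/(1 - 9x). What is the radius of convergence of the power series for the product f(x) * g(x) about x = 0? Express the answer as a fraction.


The radius of 1/(1 - 19x) is 1/19 (nearest singularity at x = 1/19), and the radius of 1/(1 - 9x) is 1/9.
The product f(x)*g(x) = 1/((1 - 19x)(1 - 9x)) has singularities at both 1/19 and 1/9, so its radius of convergence is the distance to the nearest one:
min(1/19, 1/9) = 1/19.

1/19


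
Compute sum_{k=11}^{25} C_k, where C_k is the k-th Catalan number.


C_11 through C_25: 58786, 208012, 742900, 2674440, 9694845, 35357670, 129644790, 477638700, 1767263190, 6564120420, 24466267020, 91482563640, 343059613650, 1289904147324, 4861946401452
Sum = 58786 + 208012 + 742900 + 2674440 + 9694845 + 35357670 + 129644790 + 477638700 + 1767263190 + 6564120420 + 24466267020 + 91482563640 + 343059613650 + 1289904147324 + 4861946401452
= 6619846396839

6619846396839


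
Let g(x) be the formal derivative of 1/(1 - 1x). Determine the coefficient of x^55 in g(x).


Differentiate termwise: d/dx sum_{k>=0} 1^k x^k = sum_{k>=1} k 1^k x^(k-1) = sum_{j>=0} (j+1) 1^(j+1) x^j.
Equivalently, d/dx [1/(1 - 1x)] = 1/(1 - 1x)^2.
For j = 55: 56 * 1^56 = 56 * 1 = 56.

56


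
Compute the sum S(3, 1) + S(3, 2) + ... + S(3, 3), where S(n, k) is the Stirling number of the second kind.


By definition, S(n, k) counts partitions of an n-set into exactly k nonempty blocks.
Computing row n = 3 for k = 1..3:
S(3, k): 1, 3, 1
Sum = 5. (This equals Bell_3 since the sum runs over all k.)

5


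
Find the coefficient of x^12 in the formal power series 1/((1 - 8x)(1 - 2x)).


By partial fractions or Cauchy convolution:
The coefficient equals sum_{k=0}^{12} 8^k * 2^(12-k).
= 91625967616

91625967616


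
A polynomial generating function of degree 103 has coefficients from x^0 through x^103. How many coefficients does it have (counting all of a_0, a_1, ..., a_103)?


A polynomial of degree 103 takes the form a_0 + a_1 x + ... + a_103 x^103.
The number of coefficients is 103 + 1 = 104.

104


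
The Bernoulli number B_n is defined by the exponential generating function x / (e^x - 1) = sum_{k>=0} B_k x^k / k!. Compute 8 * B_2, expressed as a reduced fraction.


Bernoulli numbers can also be computed recursively via B_0 = 1 and sum_{j=0}^{m} C(m+1, j) B_j = 0 for m >= 1. Odd-index Bernoulli numbers vanish for k >= 3.
Computing B_2 = 1/6, so 8 * B_2 = 8 * 1/6 = 4/3.

4/3


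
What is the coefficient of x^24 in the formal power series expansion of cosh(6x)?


The Maclaurin series is cosh(t) = sum_{m>=0} t^(2m) / (2m)!, so substituting t = 6x, only even powers of x are nonzero, with coefficient of x^(2m) equal to 6^(2m) / (2m)!.
For x^24 the coefficient is 6^24/24! = 4738381338321616896/620448401733239439360000 = 19131876/2505147019375.

19131876/2505147019375


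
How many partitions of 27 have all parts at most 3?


Using the generating function (1-x)^(-1)(1-x^2)^(-1)(1-x^3)^(-1),
the coefficient of x^27 counts these restricted partitions.
Result = 75

75


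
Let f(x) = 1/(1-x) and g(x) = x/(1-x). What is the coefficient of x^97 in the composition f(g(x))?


First simplify the composition: f(g(x)) = 1/(1 - x/(1-x)) = (1-x)/((1-x) - x) = (1-x)/(1-2x).
Now extract the coefficient. Write (1-x)/(1-2x) = 1/(1-2x) - x/(1-2x).
The coefficient of x^n in 1/(1-2x) is 2^n, and in x/(1-2x) is 2^(n-1) (for n >= 1).
So the coefficient of x^97 is 2^97 - 2^96 = 158456325028528675187087900672 - 79228162514264337593543950336 = 79228162514264337593543950336.

79228162514264337593543950336
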